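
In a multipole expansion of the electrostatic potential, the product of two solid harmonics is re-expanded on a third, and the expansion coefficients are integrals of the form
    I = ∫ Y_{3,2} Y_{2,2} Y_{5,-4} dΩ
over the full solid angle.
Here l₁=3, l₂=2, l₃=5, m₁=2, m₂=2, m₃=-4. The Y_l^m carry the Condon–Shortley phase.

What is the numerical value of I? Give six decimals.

0.268967

m-sum 0 ✓  L=10 even ✓  1≤5≤5 ✓
Π(2lᵢ+1) = 7×5×11 = 385
triangle coeff Δ(3,2,5) = 1/2310
Σ_t [0,0]: t=0:+1/144 = 1/144
(3j)²=10/231 [(3 2 5; 0 0 0)], sign=-1
Σ_t [0,0]: t=0:+1/2880 = 1/2880
(3j)²=3/55 [(3 2 5; 2 2 -4)], sign=-1
⇒ 4πI² = 10/11
I = (+1)√(10/11/(4π)) = 0.26896683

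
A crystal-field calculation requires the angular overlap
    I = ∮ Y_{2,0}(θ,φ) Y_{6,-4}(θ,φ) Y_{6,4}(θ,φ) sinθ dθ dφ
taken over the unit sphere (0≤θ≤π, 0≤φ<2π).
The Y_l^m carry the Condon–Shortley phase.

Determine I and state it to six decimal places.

Checks pass: Σm=0; 14 even; l₃=6∈[4,8].
(2·2+1)(2·6+1)(2·6+1) = 845
Δ: 2! 2! 10! / 15! → 1/90090
sum: t=0:+1/69120 t=1:−1/14400 t=2:+1/69120 = -7/172800
3j²(2 6 6; 0 0 0) = Δ·Π!·Σ² = 14/715  (sign -1)
sum: t=0:+1/322560 t=1:−1/362880 t=2:+1/14515200 = 1/2419200
3j²(2 6 6; 0 -4 4) = Δ·Π!·Σ² = 2/5005  (sign +1)
combine: 4πI² = 845·14/715·2/5005 = 4/605
take √, sign -1: I = -0.02293757

-0.022938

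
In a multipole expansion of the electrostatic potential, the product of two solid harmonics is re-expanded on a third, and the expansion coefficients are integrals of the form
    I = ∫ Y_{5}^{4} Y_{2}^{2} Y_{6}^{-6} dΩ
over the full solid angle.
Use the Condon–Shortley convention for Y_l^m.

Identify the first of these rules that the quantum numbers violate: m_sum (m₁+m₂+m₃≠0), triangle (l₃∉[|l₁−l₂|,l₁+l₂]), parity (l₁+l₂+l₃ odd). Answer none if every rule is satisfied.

parity

m₁+m₂+m₃ = 4 + 2 − 6 = 0  ✓
triangle: |5−2|=3 ≤ l₃=6 ≤ 5+2=7  ✓
parity: l₁+l₂+l₃ = 13 is odd  ✗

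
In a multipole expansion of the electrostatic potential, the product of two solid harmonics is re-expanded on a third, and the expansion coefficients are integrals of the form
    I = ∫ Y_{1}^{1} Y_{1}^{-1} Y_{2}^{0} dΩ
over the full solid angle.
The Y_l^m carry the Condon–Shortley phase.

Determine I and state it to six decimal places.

0.126157

Checks pass: Σm=0; 4 even; l₃=2∈[0,2].
(2·1+1)(2·1+1)(2·2+1) = 45
Δ: 0! 2! 2! / 5! → 1/30
sum: t=0:+1/1 = 1/1
3j²(1 1 2; 0 0 0) = Δ·Π!·Σ² = 2/15  (sign +1)
sum: t=0:+1/4 = 1/4
3j²(1 1 2; 1 -1 0) = Δ·Π!·Σ² = 1/30  (sign +1)
combine: 4πI² = 45·2/15·1/30 = 1/5
take √, sign +1: I = 0.12615663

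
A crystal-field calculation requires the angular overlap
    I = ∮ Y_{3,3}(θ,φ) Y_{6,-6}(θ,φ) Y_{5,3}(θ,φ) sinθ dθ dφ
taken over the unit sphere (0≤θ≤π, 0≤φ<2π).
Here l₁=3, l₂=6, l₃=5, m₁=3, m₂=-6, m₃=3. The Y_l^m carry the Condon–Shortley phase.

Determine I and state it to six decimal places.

-0.119512

Checks pass: Σm=0; 14 even; l₃=5∈[3,9].
(2·3+1)(2·6+1)(2·5+1) = 1001
Δ: 4! 2! 8! / 15! → 1/675675
sum: t=1:−1/8640 t=2:+1/2304 t=3:−1/8640 = 7/34560
3j²(3 6 5; 0 0 0) = Δ·Π!·Σ² = 7/429  (sign -1)
sum: t=0:+1/1935360 = 1/1935360
3j²(3 6 5; 3 -6 3) = Δ·Π!·Σ² = 1/91  (sign +1)
combine: 4πI² = 1001·7/429·1/91 = 7/39
take √, sign -1: I = -0.11951207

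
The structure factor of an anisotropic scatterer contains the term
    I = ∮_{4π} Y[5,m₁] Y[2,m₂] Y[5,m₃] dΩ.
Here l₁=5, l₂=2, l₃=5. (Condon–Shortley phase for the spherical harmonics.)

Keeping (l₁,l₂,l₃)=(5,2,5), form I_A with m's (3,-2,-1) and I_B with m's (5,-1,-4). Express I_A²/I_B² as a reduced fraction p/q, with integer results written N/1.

112/135

Shared (l₁,l₂,l₃)=(5,2,5): N and (l;000)² cancel in I_A²/I_B².
A: Δ = 2!·8!·2!/13! = 1/38610; Racah Σ t=0..0: t=0:+1/5760 = 1/5760; ⇒ 3j(5 2 5; 3 -2 -1)² = 56/2145, sgn +1
B: Δ = 2!·8!·2!/13! = 1/38610; Racah Σ t=0..0: t=0:+1/80640 = 1/80640; ⇒ 3j(5 2 5; 5 -1 -4)² = 9/286, sgn -1
I_A²/I_B² = (56/2145)/(9/286) = 112/135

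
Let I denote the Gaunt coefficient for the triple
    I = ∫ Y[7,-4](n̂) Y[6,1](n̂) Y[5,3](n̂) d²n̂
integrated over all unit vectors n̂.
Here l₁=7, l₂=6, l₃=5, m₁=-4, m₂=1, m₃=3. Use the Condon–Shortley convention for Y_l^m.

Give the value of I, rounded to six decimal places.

Checks pass: Σm=0; 18 even; l₃=5∈[1,13].
(2·7+1)(2·6+1)(2·5+1) = 2145
Δ: 8! 6! 4! / 19! → 1/174594420
sum: t=2:+1/4147200 t=3:−1/207360 t=4:+1/82944 t=5:−1/207360 t=6:+1/4147200 = 1/345600
3j²(7 6 5; 0 0 0) = Δ·Π!·Σ² = 420/46189  (sign -1)
sum: t=5:−1/2073600 t=6:+1/1036800 t=7:−1/5806080 = 1/3225600
3j²(7 6 5; -4 1 3) = Δ·Π!·Σ² = 27/4199  (sign +1)
combine: 4πI² = 2145·420/46189·27/4199 = 170100/1356277
take √, sign -1: I = -0.09990173

-0.099902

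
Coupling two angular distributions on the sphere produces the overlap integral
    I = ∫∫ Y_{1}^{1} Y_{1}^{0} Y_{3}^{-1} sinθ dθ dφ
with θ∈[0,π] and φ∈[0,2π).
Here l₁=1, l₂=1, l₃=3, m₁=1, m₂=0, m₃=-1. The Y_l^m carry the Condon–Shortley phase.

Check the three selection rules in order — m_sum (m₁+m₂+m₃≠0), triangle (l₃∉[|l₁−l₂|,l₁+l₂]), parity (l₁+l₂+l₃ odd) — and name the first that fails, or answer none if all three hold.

triangle

Σmᵢ = 0  ✓
l₃∈[|l₁−l₂|,l₁+l₂]=[0,2], have l₃=3  ✗
Σlᵢ = 5 ⇒ odd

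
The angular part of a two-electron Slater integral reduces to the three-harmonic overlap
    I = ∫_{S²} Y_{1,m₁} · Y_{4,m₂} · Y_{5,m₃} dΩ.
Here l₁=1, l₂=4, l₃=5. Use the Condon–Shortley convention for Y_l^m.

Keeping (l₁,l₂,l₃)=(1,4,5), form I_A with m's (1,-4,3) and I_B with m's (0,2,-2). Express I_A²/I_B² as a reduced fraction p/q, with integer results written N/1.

1/21

l's match ⇒ only the (l;m) 3-j factors differ between A and B.
A: triangle coeff Δ(1,4,5) = 1/495; Σ_t [0,0]: t=0:+1/80640 = 1/80640; (3j)²=1/495 [(1 4 5; 1 -4 3)], sign=+1
B: triangle coeff Δ(1,4,5) = 1/495; Σ_t [0,0]: t=0:+1/1440 = 1/1440; (3j)²=7/165 [(1 4 5; 0 2 -2)], sign=-1
I_A²/I_B² = (1/495)/(7/165) = 1/21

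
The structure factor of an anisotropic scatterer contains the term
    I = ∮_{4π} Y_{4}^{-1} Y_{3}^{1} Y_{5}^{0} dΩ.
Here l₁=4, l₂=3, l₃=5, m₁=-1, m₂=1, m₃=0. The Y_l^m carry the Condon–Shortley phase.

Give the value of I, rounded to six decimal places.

-0.009577

Rules hold: Σm=0, L=12 even, 1≤5≤7.
N = 9·7·11 = 693
Δ = 2!·6!·4!/13! = 1/180180
Racah Σ t=0..2: t=0:+1/576 t=1:−1/144 t=2:+1/576 = -1/288
⇒ 3j(4 3 5; 0 0 0)² = 20/1001, sgn +1
Racah Σ t=0..2: t=0:+1/5760 t=1:−1/288 t=2:+1/288 = 1/5760
⇒ 3j(4 3 5; -1 1 0)² = 1/12012, sgn -1
4πI² = N·(3j₀)²·(3jₘ)² = 15/13013
I = -1·√(0.00115269/4π) = -0.00957750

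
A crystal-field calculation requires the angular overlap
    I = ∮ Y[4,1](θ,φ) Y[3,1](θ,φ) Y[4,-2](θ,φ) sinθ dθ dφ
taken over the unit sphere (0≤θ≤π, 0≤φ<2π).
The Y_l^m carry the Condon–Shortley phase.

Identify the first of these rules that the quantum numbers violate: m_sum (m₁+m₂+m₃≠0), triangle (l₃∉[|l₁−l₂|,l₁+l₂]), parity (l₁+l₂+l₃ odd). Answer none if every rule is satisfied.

m₁+m₂+m₃ = 1 + 1 − 2 = 0  ✓
triangle: |4−3|=1 ≤ l₃=4 ≤ 4+3=7  ✓
parity: l₁+l₂+l₃ = 11 is odd  ✗

parity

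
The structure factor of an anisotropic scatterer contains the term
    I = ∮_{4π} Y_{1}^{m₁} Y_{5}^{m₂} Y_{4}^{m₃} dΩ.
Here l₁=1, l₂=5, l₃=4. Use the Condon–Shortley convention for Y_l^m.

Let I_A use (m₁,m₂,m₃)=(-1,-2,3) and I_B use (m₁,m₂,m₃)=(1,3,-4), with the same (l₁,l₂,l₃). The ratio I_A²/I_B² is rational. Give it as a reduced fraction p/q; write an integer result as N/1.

Shared (l₁,l₂,l₃)=(1,5,4): N and (l;000)² cancel in I_A²/I_B².
A: Δ = 2!·0!·8!/11! = 1/495; Racah Σ t=2..2: t=2:+1/10080 = 1/10080; ⇒ 3j(1 5 4; -1 -2 3)² = 1/165, sgn -1
B: Δ = 2!·0!·8!/11! = 1/495; Racah Σ t=0..0: t=0:+1/80640 = 1/80640; ⇒ 3j(1 5 4; 1 3 -4)² = 1/495, sgn +1
I_A²/I_B² = (1/165)/(1/495) = 3/1

3/1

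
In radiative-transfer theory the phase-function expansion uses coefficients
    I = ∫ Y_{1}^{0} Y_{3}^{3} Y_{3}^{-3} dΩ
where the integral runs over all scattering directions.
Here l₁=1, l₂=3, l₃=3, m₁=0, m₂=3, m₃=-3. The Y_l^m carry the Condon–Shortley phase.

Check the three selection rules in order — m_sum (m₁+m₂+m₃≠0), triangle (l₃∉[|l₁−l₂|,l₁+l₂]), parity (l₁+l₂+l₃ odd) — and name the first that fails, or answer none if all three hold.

parity

Σmᵢ = 0  ✓
l₃∈[|l₁−l₂|,l₁+l₂]=[2,4], have l₃=3  ✓
Σlᵢ = 7 ⇒ odd  ✗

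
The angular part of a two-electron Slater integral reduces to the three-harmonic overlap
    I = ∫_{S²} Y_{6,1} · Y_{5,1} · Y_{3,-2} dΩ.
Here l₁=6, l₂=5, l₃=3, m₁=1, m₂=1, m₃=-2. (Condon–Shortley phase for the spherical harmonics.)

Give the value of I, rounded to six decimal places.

Checks pass: Σm=0; 14 even; l₃=3∈[1,11].
(2·6+1)(2·5+1)(2·3+1) = 1001
Δ: 8! 4! 2! / 15! → 1/675675
sum: t=3:−1/8640 t=4:+1/2304 t=5:−1/8640 = 7/34560
3j²(6 5 3; 0 0 0) = Δ·Π!·Σ² = 7/429  (sign -1)
sum: t=4:+1/6912 t=5:−1/17280 = 1/11520
3j²(6 5 3; 1 1 -2) = Δ·Π!·Σ² = 2/143  (sign -1)
combine: 4πI² = 1001·7/429·2/143 = 98/429
take √, sign +1: I = 0.13482780

0.134828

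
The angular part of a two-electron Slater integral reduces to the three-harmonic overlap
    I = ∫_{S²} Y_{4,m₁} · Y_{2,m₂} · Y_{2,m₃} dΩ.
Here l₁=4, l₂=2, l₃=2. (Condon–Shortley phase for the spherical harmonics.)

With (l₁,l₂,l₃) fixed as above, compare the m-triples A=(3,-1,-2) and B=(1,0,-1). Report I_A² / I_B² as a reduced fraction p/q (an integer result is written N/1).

7/6

l's match ⇒ only the (l;m) 3-j factors differ between A and B.
A: triangle coeff Δ(4,2,2) = 1/630; Σ_t [1,1]: t=1:−1/144 = -1/144; (3j)²=1/18 [(4 2 2; 3 -1 -2)], sign=-1
B: triangle coeff Δ(4,2,2) = 1/630; Σ_t [2,2]: t=2:+1/24 = 1/24; (3j)²=1/21 [(4 2 2; 1 0 -1)], sign=-1
I_A²/I_B² = (1/18)/(1/21) = 7/6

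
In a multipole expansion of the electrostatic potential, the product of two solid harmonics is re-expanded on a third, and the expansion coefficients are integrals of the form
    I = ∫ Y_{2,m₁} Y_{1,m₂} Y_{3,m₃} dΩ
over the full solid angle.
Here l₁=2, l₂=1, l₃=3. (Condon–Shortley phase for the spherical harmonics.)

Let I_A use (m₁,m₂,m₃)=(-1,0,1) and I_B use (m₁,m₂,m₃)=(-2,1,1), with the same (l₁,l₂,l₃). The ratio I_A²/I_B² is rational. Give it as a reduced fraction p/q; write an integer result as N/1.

Shared (l₁,l₂,l₃)=(2,1,3): N and (l;000)² cancel in I_A²/I_B².
A: Δ = 0!·4!·2!/7! = 1/105; Racah Σ t=0..0: t=0:+1/6 = 1/6; ⇒ 3j(2 1 3; -1 0 1)² = 8/105, sgn +1
B: Δ = 0!·4!·2!/7! = 1/105; Racah Σ t=0..0: t=0:+1/48 = 1/48; ⇒ 3j(2 1 3; -2 1 1)² = 1/105, sgn +1
I_A²/I_B² = (8/105)/(1/105) = 8/1

8/1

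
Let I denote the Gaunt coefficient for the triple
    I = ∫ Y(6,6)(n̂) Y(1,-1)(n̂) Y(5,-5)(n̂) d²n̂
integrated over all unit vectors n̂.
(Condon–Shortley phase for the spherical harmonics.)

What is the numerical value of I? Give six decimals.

m-sum 0 ✓  L=12 even ✓  5≤5≤7 ✓
Π(2lᵢ+1) = 13×3×11 = 429
triangle coeff Δ(6,1,5) = 1/858
Σ_t [1,1]: t=1:−1/14400 = -1/14400
(3j)²=6/143 [(6 1 5; 0 0 0)], sign=+1
Σ_t [0,0]: t=0:+1/7257600 = 1/7257600
(3j)²=1/13 [(6 1 5; 6 -1 -5)], sign=+1
⇒ 4πI² = 18/13
I = (+1)√(18/13/(4π)) = 0.33194004

0.331940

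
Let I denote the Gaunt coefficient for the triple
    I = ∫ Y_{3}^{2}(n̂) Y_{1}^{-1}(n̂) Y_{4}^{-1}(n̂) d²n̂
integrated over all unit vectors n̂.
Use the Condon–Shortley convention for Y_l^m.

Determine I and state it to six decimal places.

Rules hold: Σm=0, L=8 even, 2≤4≤4.
N = 7·3·9 = 189
Δ = 0!·6!·2!/9! = 1/252
Racah Σ t=0..0: t=0:+1/36 = 1/36
⇒ 3j(3 1 4; 0 0 0)² = 4/63, sgn +1
Racah Σ t=0..0: t=0:+1/240 = 1/240
⇒ 3j(3 1 4; 2 -1 -1)² = 1/84, sgn -1
4πI² = N·(3j₀)²·(3jₘ)² = 1/7
I = -1·√(0.142857/4π) = -0.10662181

-0.106622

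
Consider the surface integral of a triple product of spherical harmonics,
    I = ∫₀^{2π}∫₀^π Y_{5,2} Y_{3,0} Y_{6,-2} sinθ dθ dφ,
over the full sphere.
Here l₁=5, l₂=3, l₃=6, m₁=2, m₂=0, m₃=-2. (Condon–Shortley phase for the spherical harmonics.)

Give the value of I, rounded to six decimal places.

0.058844

m-sum 0 ✓  L=14 even ✓  2≤6≤8 ✓
Π(2lᵢ+1) = 11×7×13 = 1001
triangle coeff Δ(5,3,6) = 1/675675
Σ_t [0,2]: t=0:+1/8640 t=1:−1/2304 t=2:+1/8640 = -7/34560
(3j)²=7/429 [(5 3 6; 0 0 0)], sign=-1
Σ_t [0,2]: t=0:+1/8640 t=1:−1/5760 t=2:+1/60480 = -1/24192
(3j)²=8/3003 [(5 3 6; 2 0 -2)], sign=-1
⇒ 4πI² = 56/1287
I = (+1)√(56/1287/(4π)) = 0.05884368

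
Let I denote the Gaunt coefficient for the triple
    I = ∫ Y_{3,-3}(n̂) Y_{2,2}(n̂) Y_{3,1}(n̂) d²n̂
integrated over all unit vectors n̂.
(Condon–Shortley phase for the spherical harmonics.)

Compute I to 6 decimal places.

0.132981

m-sum 0 ✓  L=8 even ✓  1≤3≤5 ✓
Π(2lᵢ+1) = 7×5×7 = 245
triangle coeff Δ(3,2,3) = 1/3780
Σ_t [0,2]: t=0:+1/24 t=1:−1/4 t=2:+1/24 = -1/6
(3j)²=4/105 [(3 2 3; 0 0 0)], sign=+1
Σ_t [2,2]: t=2:+1/96 = 1/96
(3j)²=1/42 [(3 2 3; -3 2 1)], sign=+1
⇒ 4πI² = 2/9
I = (+1)√(2/9/(4π)) = 0.13298076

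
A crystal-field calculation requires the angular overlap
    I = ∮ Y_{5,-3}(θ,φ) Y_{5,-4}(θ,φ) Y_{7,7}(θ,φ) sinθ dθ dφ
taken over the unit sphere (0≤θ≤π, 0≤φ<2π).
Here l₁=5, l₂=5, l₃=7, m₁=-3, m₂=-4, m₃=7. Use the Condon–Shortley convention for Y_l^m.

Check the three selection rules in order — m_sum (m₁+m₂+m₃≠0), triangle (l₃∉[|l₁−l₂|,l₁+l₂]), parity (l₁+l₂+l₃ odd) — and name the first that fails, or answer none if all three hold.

m₁+m₂+m₃ = -3 − 4 + 7 = 0  ✓
triangle: |5−5|=0 ≤ l₃=7 ≤ 5+5=10  ✓
parity: l₁+l₂+l₃ = 17 is odd  ✗

parity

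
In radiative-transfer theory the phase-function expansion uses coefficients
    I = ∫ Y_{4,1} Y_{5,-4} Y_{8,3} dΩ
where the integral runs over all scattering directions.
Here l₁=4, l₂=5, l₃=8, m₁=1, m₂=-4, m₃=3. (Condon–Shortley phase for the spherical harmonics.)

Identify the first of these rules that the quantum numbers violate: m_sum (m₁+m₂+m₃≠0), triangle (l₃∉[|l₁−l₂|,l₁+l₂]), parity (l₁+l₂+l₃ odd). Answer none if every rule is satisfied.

parity

m₁+m₂+m₃ = 1 − 4 + 3 = 0  ✓
triangle: |4−5|=1 ≤ l₃=8 ≤ 4+5=9  ✓
parity: l₁+l₂+l₃ = 17 is odd  ✗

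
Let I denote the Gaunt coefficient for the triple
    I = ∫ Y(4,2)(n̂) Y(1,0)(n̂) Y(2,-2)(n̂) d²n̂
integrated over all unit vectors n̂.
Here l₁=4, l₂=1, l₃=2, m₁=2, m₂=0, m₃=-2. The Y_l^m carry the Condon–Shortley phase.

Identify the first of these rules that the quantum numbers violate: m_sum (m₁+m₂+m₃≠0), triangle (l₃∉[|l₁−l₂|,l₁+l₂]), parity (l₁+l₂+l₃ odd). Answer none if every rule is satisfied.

Σmᵢ = 0  ✓
l₃∈[|l₁−l₂|,l₁+l₂]=[3,5], have l₃=2  ✗
Σlᵢ = 7 ⇒ odd

triangle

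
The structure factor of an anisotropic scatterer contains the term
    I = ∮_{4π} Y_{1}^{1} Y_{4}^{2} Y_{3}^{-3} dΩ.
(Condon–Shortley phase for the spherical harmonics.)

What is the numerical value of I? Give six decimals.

0.061558

Rules hold: Σm=0, L=8 even, 3≤3≤5.
N = 3·9·7 = 189
Δ = 2!·0!·6!/9! = 1/252
Racah Σ t=1..1: t=1:−1/36 = -1/36
⇒ 3j(1 4 3; 0 0 0)² = 4/63, sgn +1
Racah Σ t=0..0: t=0:+1/1440 = 1/1440
⇒ 3j(1 4 3; 1 2 -3)² = 1/252, sgn +1
4πI² = N·(3j₀)²·(3jₘ)² = 1/21
I = +1·√(0.047619/4π) = 0.06155813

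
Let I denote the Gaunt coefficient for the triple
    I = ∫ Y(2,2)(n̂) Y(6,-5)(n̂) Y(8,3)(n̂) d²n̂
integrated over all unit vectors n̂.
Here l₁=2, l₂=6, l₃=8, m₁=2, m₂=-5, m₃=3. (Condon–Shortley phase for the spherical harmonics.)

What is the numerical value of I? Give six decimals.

Checks pass: Σm=0; 16 even; l₃=8∈[4,8].
(2·2+1)(2·6+1)(2·8+1) = 1105
Δ: 0! 4! 12! / 17! → 1/30940
sum: t=0:+1/2073600 = 1/2073600
3j²(2 6 8; 0 0 0) = Δ·Π!·Σ² = 28/1105  (sign +1)
sum: t=0:+1/958003200 = 1/958003200
3j²(2 6 8; 2 -5 3) = Δ·Π!·Σ² = 1/6188  (sign -1)
combine: 4πI² = 1105·28/1105·1/6188 = 1/221
take √, sign -1: I = -0.01897575

-0.018976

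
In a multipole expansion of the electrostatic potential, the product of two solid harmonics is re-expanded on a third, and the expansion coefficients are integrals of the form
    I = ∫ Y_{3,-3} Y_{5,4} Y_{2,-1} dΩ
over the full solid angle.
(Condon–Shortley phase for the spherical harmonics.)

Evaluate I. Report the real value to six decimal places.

0.219610

Checks pass: Σm=0; 10 even; l₃=2∈[2,8].
(2·3+1)(2·5+1)(2·2+1) = 385
Δ: 6! 0! 4! / 11! → 1/2310
sum: t=3:−1/144 = -1/144
3j²(3 5 2; 0 0 0) = Δ·Π!·Σ² = 10/231  (sign -1)
sum: t=6:+1/4320 = 1/4320
3j²(3 5 2; -3 4 -1) = Δ·Π!·Σ² = 2/55  (sign -1)
combine: 4πI² = 385·10/231·2/55 = 20/33
take √, sign +1: I = 0.21961050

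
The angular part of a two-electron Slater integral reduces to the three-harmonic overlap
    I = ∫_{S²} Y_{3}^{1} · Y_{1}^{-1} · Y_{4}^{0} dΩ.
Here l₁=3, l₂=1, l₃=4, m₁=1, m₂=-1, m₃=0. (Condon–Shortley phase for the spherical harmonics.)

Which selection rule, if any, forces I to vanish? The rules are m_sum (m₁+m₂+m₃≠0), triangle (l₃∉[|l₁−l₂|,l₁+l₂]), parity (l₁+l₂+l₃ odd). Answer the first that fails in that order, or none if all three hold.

none

m₁+m₂+m₃ = 1 − 1 + 0 = 0  ✓
triangle: |3−1|=2 ≤ l₃=4 ≤ 3+1=4  ✓
parity: l₁+l₂+l₃ = 8 is even  ✓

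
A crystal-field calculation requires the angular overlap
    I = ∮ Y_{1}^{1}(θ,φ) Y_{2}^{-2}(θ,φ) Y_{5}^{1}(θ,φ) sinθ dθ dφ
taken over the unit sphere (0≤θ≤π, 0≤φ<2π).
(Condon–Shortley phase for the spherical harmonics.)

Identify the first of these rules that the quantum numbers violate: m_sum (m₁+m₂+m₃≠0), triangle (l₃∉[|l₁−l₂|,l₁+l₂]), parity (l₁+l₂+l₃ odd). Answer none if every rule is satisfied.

Σmᵢ = 0  ✓
l₃∈[|l₁−l₂|,l₁+l₂]=[1,3], have l₃=5  ✗
Σlᵢ = 8 ⇒ even

triangle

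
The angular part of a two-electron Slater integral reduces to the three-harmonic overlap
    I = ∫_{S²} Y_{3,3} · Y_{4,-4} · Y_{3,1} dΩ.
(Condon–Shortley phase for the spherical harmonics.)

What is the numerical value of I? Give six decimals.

Rules hold: Σm=0, L=10 even, 1≤3≤7.
N = 7·9·7 = 441
Δ = 4!·2!·4!/11! = 1/34650
Racah Σ t=1..3: t=1:−1/72 t=2:+1/16 t=3:−1/72 = 5/144
⇒ 3j(3 4 3; 0 0 0)² = 2/77, sgn -1
Racah Σ t=0..0: t=0:+1/1152 = 1/1152
⇒ 3j(3 4 3; 3 -4 1)² = 1/33, sgn +1
4πI² = N·(3j₀)²·(3jₘ)² = 42/121
I = -1·√(0.347107/4π) = -0.16619847

-0.166198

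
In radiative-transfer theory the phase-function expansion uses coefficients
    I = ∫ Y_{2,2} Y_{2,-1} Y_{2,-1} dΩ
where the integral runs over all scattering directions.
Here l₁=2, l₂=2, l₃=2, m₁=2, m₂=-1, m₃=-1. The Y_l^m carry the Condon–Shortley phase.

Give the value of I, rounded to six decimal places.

0.220728

Checks pass: Σm=0; 6 even; l₃=2∈[0,4].
(2·2+1)(2·2+1)(2·2+1) = 125
Δ: 2! 2! 2! / 7! → 1/630
sum: t=0:+1/8 t=1:−1/1 t=2:+1/8 = -3/4
3j²(2 2 2; 0 0 0) = Δ·Π!·Σ² = 2/35  (sign -1)
sum: t=0:+1/4 = 1/4
3j²(2 2 2; 2 -1 -1) = Δ·Π!·Σ² = 3/35  (sign -1)
combine: 4πI² = 125·2/35·3/35 = 30/49
take √, sign +1: I = 0.22072812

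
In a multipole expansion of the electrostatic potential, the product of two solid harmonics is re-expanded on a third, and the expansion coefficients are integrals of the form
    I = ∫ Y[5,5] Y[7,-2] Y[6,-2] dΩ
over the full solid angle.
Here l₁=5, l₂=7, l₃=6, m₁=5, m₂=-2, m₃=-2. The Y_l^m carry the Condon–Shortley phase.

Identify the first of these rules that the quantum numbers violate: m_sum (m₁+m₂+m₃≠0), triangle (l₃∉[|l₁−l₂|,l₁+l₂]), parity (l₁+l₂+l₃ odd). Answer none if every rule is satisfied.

m_sum

m₁+m₂+m₃ = 5 − 2 − 2 = 1  ✗
triangle: |5−7|=2 ≤ l₃=6 ≤ 5+7=12
parity: l₁+l₂+l₃ = 18 is even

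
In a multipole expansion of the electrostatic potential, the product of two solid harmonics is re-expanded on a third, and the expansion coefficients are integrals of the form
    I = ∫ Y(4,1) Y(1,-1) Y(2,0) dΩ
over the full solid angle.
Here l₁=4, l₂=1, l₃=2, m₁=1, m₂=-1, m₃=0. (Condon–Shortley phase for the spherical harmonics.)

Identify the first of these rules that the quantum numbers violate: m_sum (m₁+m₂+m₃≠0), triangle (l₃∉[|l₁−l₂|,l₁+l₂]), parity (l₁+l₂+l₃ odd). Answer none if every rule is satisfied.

triangle

azimuthal sum: 1 − 1 + 0 = 0  ✓
3 ≤ 2 ≤ 5 (triangle on l)  ✗
L = 4 + 1 + 2 = 7 (odd)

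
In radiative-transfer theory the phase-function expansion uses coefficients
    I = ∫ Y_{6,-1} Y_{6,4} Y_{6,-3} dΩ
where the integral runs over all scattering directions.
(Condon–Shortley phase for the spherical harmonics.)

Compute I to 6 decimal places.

Checks pass: Σm=0; 18 even; l₃=6∈[0,12].
(2·6+1)(2·6+1)(2·6+1) = 2197
Δ: 6! 6! 6! / 19! → 1/325909584
sum: t=0:+1/373248000 t=1:−1/1728000 t=2:+1/110592 t=3:−1/46656 t=4:+1/110592 t=5:−1/1728000 t=6:+1/373248000 = -7/1555200
3j²(6 6 6; 0 0 0) = Δ·Π!·Σ² = 400/46189  (sign -1)
sum: t=4:+1/1244160 t=5:−1/691200 t=6:+1/4147200 = -1/2488320
3j²(6 6 6; -1 4 -3) = Δ·Π!·Σ² = 875/184756  (sign +1)
combine: 4πI² = 2197·400/46189·875/184756 = 1137500/12623809
take √, sign -1: I = -0.08467897

-0.084679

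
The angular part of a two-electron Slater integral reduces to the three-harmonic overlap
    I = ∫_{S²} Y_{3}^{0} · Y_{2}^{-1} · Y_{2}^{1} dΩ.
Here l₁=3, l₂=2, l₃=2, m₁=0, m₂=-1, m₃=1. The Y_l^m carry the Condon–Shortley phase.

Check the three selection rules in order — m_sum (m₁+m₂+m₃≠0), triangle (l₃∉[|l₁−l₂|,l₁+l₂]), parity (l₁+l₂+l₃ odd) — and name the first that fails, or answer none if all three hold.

m₁+m₂+m₃ = 0 − 1 + 1 = 0  ✓
triangle: |3−2|=1 ≤ l₃=2 ≤ 3+2=5  ✓
parity: l₁+l₂+l₃ = 7 is odd  ✗

parity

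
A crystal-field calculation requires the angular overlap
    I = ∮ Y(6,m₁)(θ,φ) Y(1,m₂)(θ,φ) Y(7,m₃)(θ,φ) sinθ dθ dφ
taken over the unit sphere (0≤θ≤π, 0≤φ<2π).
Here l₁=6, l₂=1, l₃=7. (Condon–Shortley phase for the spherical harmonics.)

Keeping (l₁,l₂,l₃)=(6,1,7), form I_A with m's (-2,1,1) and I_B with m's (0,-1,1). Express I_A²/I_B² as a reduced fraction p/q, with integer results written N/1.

15/28

l's match ⇒ only the (l;m) 3-j factors differ between A and B.
A: triangle coeff Δ(6,1,7) = 1/1365; Σ_t [0,0]: t=0:+1/1935360 = 1/1935360; (3j)²=1/91 [(6 1 7; -2 1 1)], sign=+1
B: triangle coeff Δ(6,1,7) = 1/1365; Σ_t [0,0]: t=0:+1/1036800 = 1/1036800; (3j)²=4/195 [(6 1 7; 0 -1 1)], sign=+1
I_A²/I_B² = (1/91)/(4/195) = 15/28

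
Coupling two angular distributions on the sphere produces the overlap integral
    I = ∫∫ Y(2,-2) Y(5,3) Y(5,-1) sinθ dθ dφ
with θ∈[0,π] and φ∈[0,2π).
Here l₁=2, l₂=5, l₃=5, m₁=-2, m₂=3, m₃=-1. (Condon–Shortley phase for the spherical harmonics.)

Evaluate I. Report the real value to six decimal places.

0.171169

Checks pass: Σm=0; 12 even; l₃=5∈[3,7].
(2·2+1)(2·5+1)(2·5+1) = 605
Δ: 2! 2! 8! / 13! → 1/38610
sum: t=0:+1/2880 t=1:−1/576 t=2:+1/2880 = -1/960
3j²(2 5 5; 0 0 0) = Δ·Π!·Σ² = 10/429  (sign +1)
sum: t=2:+1/5760 = 1/5760
3j²(2 5 5; -2 3 -1) = Δ·Π!·Σ² = 56/2145  (sign +1)
combine: 4πI² = 605·10/429·56/2145 = 560/1521
take √, sign +1: I = 0.17116875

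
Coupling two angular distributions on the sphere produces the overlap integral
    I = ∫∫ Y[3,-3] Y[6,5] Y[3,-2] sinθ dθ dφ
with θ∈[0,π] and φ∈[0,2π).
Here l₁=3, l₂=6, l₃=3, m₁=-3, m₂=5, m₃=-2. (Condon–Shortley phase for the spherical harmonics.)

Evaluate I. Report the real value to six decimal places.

Rules hold: Σm=0, L=12 even, 3≤3≤9.
N = 7·13·7 = 637
Δ = 6!·0!·6!/13! = 1/12012
Racah Σ t=3..3: t=3:−1/1296 = -1/1296
⇒ 3j(3 6 3; 0 0 0)² = 100/3003, sgn +1
Racah Σ t=6..6: t=6:+1/86400 = 1/86400
⇒ 3j(3 6 3; -3 5 -2)² = 1/26, sgn -1
4πI² = N·(3j₀)²·(3jₘ)² = 350/429
I = -1·√(0.815851/4π) = -0.25480060

-0.254801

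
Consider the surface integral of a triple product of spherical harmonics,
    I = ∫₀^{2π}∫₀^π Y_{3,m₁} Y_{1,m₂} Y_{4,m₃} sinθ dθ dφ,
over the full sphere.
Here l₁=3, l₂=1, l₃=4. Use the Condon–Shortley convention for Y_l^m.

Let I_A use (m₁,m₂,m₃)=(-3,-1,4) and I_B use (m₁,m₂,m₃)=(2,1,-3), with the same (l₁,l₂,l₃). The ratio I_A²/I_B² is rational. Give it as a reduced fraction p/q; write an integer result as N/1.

l's match ⇒ only the (l;m) 3-j factors differ between A and B.
A: triangle coeff Δ(3,1,4) = 1/252; Σ_t [0,0]: t=0:+1/1440 = 1/1440; (3j)²=1/9 [(3 1 4; -3 -1 4)], sign=+1
B: triangle coeff Δ(3,1,4) = 1/252; Σ_t [0,0]: t=0:+1/240 = 1/240; (3j)²=1/12 [(3 1 4; 2 1 -3)], sign=-1
I_A²/I_B² = (1/9)/(1/12) = 4/3

4/3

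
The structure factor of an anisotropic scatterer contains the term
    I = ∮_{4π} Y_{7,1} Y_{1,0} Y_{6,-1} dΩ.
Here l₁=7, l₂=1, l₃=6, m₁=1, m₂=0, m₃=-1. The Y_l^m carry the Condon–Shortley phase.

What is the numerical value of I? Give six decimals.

-0.242415

m-sum 0 ✓  L=14 even ✓  6≤6≤8 ✓
Π(2lᵢ+1) = 15×3×13 = 585
triangle coeff Δ(7,1,6) = 1/1365
Σ_t [1,1]: t=1:−1/518400 = -1/518400
(3j)²=7/195 [(7 1 6; 0 0 0)], sign=-1
Σ_t [1,1]: t=1:−1/604800 = -1/604800
(3j)²=16/455 [(7 1 6; 1 0 -1)], sign=+1
⇒ 4πI² = 48/65
I = (-1)√(48/65/(4π)) = -0.24241473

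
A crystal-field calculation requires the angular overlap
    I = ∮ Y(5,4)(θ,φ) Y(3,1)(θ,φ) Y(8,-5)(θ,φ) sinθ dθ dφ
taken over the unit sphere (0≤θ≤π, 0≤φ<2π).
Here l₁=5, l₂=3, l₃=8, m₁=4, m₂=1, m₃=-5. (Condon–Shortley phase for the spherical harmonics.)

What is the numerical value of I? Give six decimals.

-0.194444

Rules hold: Σm=0, L=16 even, 2≤8≤8.
N = 11·7·17 = 1309
Δ = 0!·10!·6!/17! = 1/136136
Racah Σ t=0..0: t=0:+1/518400 = 1/518400
⇒ 3j(5 3 8; 0 0 0)² = 56/2431, sgn +1
Racah Σ t=0..0: t=0:+1/17418240 = 1/17418240
⇒ 3j(5 3 8; 4 1 -5)² = 15/952, sgn -1
4πI² = N·(3j₀)²·(3jₘ)² = 105/221
I = -1·√(0.475113/4π) = -0.19444357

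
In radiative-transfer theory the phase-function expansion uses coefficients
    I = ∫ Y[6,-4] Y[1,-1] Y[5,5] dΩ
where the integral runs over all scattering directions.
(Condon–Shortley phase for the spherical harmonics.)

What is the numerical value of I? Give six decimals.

Rules hold: Σm=0, L=12 even, 5≤5≤7.
N = 13·3·11 = 429
Δ = 2!·10!·0!/13! = 1/858
Racah Σ t=1..1: t=1:−1/14400 = -1/14400
⇒ 3j(6 1 5; 0 0 0)² = 6/143, sgn +1
Racah Σ t=0..0: t=0:+1/7257600 = 1/7257600
⇒ 3j(6 1 5; -4 -1 5)² = 1/858, sgn +1
4πI² = N·(3j₀)²·(3jₘ)² = 3/143
I = +1·√(0.020979/4π) = 0.04085899

0.040859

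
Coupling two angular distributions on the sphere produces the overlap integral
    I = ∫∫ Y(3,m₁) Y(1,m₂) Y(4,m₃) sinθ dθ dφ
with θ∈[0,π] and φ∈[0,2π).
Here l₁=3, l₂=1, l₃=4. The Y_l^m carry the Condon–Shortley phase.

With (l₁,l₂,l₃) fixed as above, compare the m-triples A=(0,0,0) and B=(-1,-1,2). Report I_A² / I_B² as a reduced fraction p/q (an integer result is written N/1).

16/15

Shared (l₁,l₂,l₃)=(3,1,4): N and (l;000)² cancel in I_A²/I_B².
A: Δ = 0!·6!·2!/9! = 1/252; Racah Σ t=0..0: t=0:+1/36 = 1/36; ⇒ 3j(3 1 4; 0 0 0)² = 4/63, sgn +1
B: Δ = 0!·6!·2!/9! = 1/252; Racah Σ t=0..0: t=0:+1/96 = 1/96; ⇒ 3j(3 1 4; -1 -1 2)² = 5/84, sgn +1
I_A²/I_B² = (4/63)/(5/84) = 16/15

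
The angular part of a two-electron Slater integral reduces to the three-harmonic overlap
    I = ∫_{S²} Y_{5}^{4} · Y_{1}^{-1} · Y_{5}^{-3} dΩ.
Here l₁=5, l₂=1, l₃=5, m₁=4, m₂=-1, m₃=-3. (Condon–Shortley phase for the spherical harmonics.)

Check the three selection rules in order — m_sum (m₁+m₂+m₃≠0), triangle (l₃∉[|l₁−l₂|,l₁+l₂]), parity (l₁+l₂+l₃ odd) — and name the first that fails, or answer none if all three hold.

Σmᵢ = 0  ✓
l₃∈[|l₁−l₂|,l₁+l₂]=[4,6], have l₃=5  ✓
Σlᵢ = 11 ⇒ odd  ✗

parity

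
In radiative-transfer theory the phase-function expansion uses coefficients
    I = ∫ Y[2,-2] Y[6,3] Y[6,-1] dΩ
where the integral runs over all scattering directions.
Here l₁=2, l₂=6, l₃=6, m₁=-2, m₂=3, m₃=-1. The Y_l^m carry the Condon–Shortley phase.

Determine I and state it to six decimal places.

m-sum 0 ✓  L=14 even ✓  4≤6≤8 ✓
Π(2lᵢ+1) = 5×13×13 = 845
triangle coeff Δ(2,6,6) = 1/90090
Σ_t [0,2]: t=0:+1/69120 t=1:−1/14400 t=2:+1/69120 = -7/172800
(3j)²=14/715 [(2 6 6; 0 0 0)], sign=-1
Σ_t [2,2]: t=2:+1/120960 = 1/120960
(3j)²=24/1001 [(2 6 6; -2 3 -1)], sign=-1
⇒ 4πI² = 48/121
I = (+1)√(48/121/(4π)) = 0.17767364

0.177674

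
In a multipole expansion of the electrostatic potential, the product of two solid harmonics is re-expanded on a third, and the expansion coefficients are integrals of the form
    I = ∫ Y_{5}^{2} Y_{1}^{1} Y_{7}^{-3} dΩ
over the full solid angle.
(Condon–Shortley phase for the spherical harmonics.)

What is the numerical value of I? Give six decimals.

l₃=7 ∉ [4,6] — triangle fails ⇒ I = 0

0.000000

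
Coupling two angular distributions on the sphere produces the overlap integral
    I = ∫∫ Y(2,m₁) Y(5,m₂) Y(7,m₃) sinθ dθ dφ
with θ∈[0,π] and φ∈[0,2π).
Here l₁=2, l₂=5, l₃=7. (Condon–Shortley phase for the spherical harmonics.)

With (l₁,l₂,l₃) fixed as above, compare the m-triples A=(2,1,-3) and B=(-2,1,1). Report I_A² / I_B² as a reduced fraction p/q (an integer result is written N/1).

l's match ⇒ only the (l;m) 3-j factors differ between A and B.
A: triangle coeff Δ(2,5,7) = 1/15015; Σ_t [0,0]: t=0:+1/414720 = 1/414720; (3j)²=2/143 [(2 5 7; 2 1 -3)], sign=+1
B: triangle coeff Δ(2,5,7) = 1/15015; Σ_t [0,0]: t=0:+1/414720 = 1/414720; (3j)²=2/429 [(2 5 7; -2 1 1)], sign=+1
I_A²/I_B² = (2/143)/(2/429) = 3/1

3/1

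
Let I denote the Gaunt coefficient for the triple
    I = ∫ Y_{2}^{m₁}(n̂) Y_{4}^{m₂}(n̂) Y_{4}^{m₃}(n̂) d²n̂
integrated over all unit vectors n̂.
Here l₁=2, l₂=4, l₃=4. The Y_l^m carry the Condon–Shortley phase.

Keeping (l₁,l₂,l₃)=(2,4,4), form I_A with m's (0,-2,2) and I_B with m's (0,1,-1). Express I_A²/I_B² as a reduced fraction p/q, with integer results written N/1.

64/289

l's match ⇒ only the (l;m) 3-j factors differ between A and B.
A: triangle coeff Δ(2,4,4) = 1/13860; Σ_t [0,2]: t=0:+1/192 t=1:−1/120 t=2:+1/2880 = -1/360; (3j)²=16/3465 [(2 4 4; 0 -2 2)], sign=-1
B: triangle coeff Δ(2,4,4) = 1/13860; Σ_t [0,2]: t=0:+1/480 t=1:−1/48 t=2:+1/144 = -17/1440; (3j)²=289/13860 [(2 4 4; 0 1 -1)], sign=+1
I_A²/I_B² = (16/3465)/(289/13860) = 64/289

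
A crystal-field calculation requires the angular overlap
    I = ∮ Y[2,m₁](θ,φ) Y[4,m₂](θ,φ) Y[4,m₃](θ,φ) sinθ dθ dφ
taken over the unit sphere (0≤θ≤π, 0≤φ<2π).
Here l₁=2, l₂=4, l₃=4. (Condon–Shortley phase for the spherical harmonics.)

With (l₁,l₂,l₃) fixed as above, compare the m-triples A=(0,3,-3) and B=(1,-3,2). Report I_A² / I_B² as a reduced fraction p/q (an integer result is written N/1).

7/75

Same 2,4,4: normalisation and zero-m 3j drop out of the ratio.
A: Δ: 2! 2! 6! / 11! → 1/13860; sum: t=1:−1/720 t=2:+1/480 = 1/1440; 3j²(2 4 4; 0 3 -3) = Δ·Π!·Σ² = 7/1980  (sign -1)
B: Δ: 2! 2! 6! / 11! → 1/13860; sum: t=0:+1/240 t=1:−1/1440 = 1/288; 3j²(2 4 4; 1 -3 2) = Δ·Π!·Σ² = 5/132  (sign +1)
I_A²/I_B² = (7/1980)/(5/132) = 7/75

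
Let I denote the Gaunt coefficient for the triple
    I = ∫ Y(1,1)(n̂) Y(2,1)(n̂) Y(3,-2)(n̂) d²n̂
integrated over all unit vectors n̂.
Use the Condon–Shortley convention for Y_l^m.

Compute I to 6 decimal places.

0.261169

Rules hold: Σm=0, L=6 even, 1≤3≤3.
N = 3·5·7 = 105
Δ = 0!·2!·4!/7! = 1/105
Racah Σ t=0..0: t=0:+1/4 = 1/4
⇒ 3j(1 2 3; 0 0 0)² = 3/35, sgn -1
Racah Σ t=0..0: t=0:+1/12 = 1/12
⇒ 3j(1 2 3; 1 1 -2)² = 2/21, sgn -1
4πI² = N·(3j₀)²·(3jₘ)² = 6/7
I = +1·√(0.857143/4π) = 0.26116903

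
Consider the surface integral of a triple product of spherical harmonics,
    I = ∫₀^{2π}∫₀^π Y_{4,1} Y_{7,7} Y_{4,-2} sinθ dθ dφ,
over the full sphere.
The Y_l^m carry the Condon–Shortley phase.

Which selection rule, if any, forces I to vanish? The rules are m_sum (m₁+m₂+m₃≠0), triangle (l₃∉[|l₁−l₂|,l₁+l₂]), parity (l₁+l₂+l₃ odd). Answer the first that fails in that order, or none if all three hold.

m_sum

Σmᵢ = 6  ✗
l₃∈[|l₁−l₂|,l₁+l₂]=[3,11], have l₃=4
Σlᵢ = 15 ⇒ odd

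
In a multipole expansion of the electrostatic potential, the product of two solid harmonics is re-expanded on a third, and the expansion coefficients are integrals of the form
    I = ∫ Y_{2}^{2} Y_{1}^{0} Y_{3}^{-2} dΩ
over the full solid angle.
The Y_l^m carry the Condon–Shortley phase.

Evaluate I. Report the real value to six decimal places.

m-sum 0 ✓  L=6 even ✓  1≤3≤3 ✓
Π(2lᵢ+1) = 5×3×7 = 105
triangle coeff Δ(2,1,3) = 1/105
Σ_t [0,0]: t=0:+1/4 = 1/4
(3j)²=3/35 [(2 1 3; 0 0 0)], sign=-1
Σ_t [0,0]: t=0:+1/24 = 1/24
(3j)²=1/21 [(2 1 3; 2 0 -2)], sign=-1
⇒ 4πI² = 3/7
I = (+1)√(3/7/(4π)) = 0.18467439

0.184674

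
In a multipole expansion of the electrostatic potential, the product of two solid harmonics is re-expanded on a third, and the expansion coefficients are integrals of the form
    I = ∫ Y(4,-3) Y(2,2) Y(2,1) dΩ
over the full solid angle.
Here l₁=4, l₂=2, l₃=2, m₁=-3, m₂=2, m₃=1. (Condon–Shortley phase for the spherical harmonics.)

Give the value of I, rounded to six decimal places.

m-sum 0 ✓  L=8 even ✓  2≤2≤6 ✓
Π(2lᵢ+1) = 9×5×5 = 225
triangle coeff Δ(4,2,2) = 1/630
Σ_t [2,2]: t=2:+1/16 = 1/16
(3j)²=2/35 [(4 2 2; 0 0 0)], sign=+1
Σ_t [4,4]: t=4:+1/144 = 1/144
(3j)²=1/18 [(4 2 2; -3 2 1)], sign=-1
⇒ 4πI² = 5/7
I = (-1)√(5/7/(4π)) = -0.23841361

-0.238414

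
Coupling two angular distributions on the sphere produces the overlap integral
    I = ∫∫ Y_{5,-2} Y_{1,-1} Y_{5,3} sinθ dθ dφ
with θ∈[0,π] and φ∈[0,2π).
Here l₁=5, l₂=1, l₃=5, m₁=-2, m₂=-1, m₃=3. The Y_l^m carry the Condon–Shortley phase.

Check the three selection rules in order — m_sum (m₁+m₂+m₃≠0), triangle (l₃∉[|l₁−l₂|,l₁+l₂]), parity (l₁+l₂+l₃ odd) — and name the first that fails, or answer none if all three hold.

azimuthal sum: -2 − 1 + 3 = 0  ✓
4 ≤ 5 ≤ 6 (triangle on l)  ✓
L = 5 + 1 + 5 = 11 (odd)  ✗

parity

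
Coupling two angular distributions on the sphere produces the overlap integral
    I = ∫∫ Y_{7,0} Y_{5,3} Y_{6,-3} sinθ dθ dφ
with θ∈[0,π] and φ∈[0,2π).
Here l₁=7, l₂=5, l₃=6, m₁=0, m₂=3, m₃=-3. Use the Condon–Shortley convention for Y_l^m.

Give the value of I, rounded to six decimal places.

0.061731

Rules hold: Σm=0, L=18 even, 2≤6≤12.
N = 15·11·13 = 2145
Δ = 6!·8!·4!/19! = 1/174594420
Racah Σ t=1..5: t=1:−1/4147200 t=2:+1/207360 t=3:−1/82944 t=4:+1/207360 t=5:−1/4147200 = -1/345600
⇒ 3j(7 5 6; 0 0 0)² = 420/46189, sgn -1
Racah Σ t=4..6: t=4:+1/829440 t=5:−1/1036800 t=6:+1/14515200 = 1/3225600
⇒ 3j(7 5 6; 0 3 -3)² = 567/230945, sgn -1
4πI² = N·(3j₀)²·(3jₘ)² = 714420/14919047
I = +1·√(0.0478864/4π) = 0.06173072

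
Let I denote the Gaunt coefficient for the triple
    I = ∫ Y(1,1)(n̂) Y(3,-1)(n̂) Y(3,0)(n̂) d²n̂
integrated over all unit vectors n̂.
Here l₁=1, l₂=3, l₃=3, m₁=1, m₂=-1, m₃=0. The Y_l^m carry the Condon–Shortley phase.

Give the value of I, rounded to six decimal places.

Σlᵢ=7 odd — θ-integrand is odd under cosθ→−cosθ; I=0

0.000000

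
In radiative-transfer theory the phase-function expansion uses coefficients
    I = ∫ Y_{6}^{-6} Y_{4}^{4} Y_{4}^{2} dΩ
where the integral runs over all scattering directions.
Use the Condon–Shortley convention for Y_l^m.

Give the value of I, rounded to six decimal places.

-0.163436

Checks pass: Σm=0; 14 even; l₃=4∈[2,10].
(2·6+1)(2·4+1)(2·4+1) = 1053
Δ: 6! 6! 2! / 15! → 1/1261260
sum: t=2:+1/4608 t=3:−1/1296 t=4:+1/4608 = -7/20736
3j²(6 4 4; 0 0 0) = Δ·Π!·Σ² = 20/1287  (sign -1)
sum: t=6:+1/1036800 = 1/1036800
3j²(6 4 4; -6 4 2) = Δ·Π!·Σ² = 4/195  (sign +1)
combine: 4πI² = 1053·20/1287·4/195 = 48/143
take √, sign -1: I = -0.16343598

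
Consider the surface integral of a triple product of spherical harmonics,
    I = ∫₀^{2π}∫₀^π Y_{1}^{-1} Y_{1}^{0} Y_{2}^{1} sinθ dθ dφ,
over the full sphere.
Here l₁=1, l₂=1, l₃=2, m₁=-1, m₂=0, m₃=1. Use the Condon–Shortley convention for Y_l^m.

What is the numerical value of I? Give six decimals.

m-sum 0 ✓  L=4 even ✓  0≤2≤2 ✓
Π(2lᵢ+1) = 3×3×5 = 45
triangle coeff Δ(1,1,2) = 1/30
Σ_t [0,0]: t=0:+1/1 = 1/1
(3j)²=2/15 [(1 1 2; 0 0 0)], sign=+1
Σ_t [0,0]: t=0:+1/2 = 1/2
(3j)²=1/10 [(1 1 2; -1 0 1)], sign=-1
⇒ 4πI² = 3/5
I = (-1)√(3/5/(4π)) = -0.21850969

-0.218510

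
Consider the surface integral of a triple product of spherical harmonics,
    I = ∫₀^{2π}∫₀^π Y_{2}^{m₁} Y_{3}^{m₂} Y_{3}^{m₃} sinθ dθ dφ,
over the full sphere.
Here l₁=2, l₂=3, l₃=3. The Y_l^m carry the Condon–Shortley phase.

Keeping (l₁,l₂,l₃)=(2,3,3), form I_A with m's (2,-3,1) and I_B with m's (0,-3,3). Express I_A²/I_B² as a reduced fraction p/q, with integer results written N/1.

2/5

l's match ⇒ only the (l;m) 3-j factors differ between A and B.
A: triangle coeff Δ(2,3,3) = 1/3780; Σ_t [0,0]: t=0:+1/96 = 1/96; (3j)²=1/42 [(2 3 3; 2 -3 1)], sign=+1
B: triangle coeff Δ(2,3,3) = 1/3780; Σ_t [0,0]: t=0:+1/96 = 1/96; (3j)²=5/84 [(2 3 3; 0 -3 3)], sign=+1
I_A²/I_B² = (1/42)/(5/84) = 2/5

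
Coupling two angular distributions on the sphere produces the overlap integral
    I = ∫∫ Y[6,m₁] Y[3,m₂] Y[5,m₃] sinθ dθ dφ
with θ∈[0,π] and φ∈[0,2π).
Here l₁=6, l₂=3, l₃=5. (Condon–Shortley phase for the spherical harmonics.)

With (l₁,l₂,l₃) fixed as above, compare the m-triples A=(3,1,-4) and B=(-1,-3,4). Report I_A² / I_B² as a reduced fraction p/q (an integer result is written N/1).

6/1

Same 6,3,5: normalisation and zero-m 3j drop out of the ratio.
A: Δ: 4! 8! 2! / 15! → 1/675675; sum: t=2:+1/40320 t=3:−1/241920 = 1/48384; 3j²(6 3 5; 3 1 -4) = Δ·Π!·Σ² = 24/1001  (sign -1)
B: Δ: 4! 8! 2! / 15! → 1/675675; sum: t=0:+1/241920 = 1/241920; 3j²(6 3 5; -1 -3 4) = Δ·Π!·Σ² = 4/1001  (sign -1)
I_A²/I_B² = (24/1001)/(4/1001) = 6/1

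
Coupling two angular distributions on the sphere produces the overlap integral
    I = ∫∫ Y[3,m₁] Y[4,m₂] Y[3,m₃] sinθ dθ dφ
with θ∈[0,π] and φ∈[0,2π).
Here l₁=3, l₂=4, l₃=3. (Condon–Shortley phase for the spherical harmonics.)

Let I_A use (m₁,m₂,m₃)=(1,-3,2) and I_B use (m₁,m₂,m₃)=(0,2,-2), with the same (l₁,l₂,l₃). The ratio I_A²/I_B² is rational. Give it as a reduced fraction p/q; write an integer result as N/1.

l's match ⇒ only the (l;m) 3-j factors differ between A and B.
A: triangle coeff Δ(3,4,3) = 1/34650; Σ_t [0,1]: t=0:+1/288 t=1:−1/144 = -1/288; (3j)²=1/99 [(3 4 3; 1 -3 2)], sign=+1
B: triangle coeff Δ(3,4,3) = 1/34650; Σ_t [2,3]: t=2:+1/96 t=3:−1/72 = -1/288; (3j)²=1/462 [(3 4 3; 0 2 -2)], sign=+1
I_A²/I_B² = (1/99)/(1/462) = 14/3

14/3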